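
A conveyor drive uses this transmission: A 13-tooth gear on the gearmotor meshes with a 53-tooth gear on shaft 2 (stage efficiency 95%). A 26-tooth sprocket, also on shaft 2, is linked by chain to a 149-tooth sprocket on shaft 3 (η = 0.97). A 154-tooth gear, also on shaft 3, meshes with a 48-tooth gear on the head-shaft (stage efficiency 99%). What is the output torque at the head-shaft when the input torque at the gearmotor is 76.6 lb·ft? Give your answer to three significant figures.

gear mesh 53/13 = 4.0769 → τ = 76.6·4.0769·0.95 = 296.68 lb·ft
chain 149/26 = 5.7308 → τ = 296.68·5.7308·0.97 = 1649.2 lb·ft
gear mesh 48/154 = 0.31169 → τ = 1649.2·0.31169·0.99 = 508.89 lb·ft

509 lb·ft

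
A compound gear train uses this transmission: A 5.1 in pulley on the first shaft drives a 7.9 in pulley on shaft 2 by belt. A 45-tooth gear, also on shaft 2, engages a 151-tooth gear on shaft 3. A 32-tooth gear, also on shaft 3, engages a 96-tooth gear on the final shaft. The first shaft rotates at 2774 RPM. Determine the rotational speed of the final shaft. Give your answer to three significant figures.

belt 7.9/5.1 = 1.549 → 2774/1.549 = 1790.8 RPM
gear mesh 151/45 = 3.3556 → 1790.8/3.3556 = 533.69 RPM
gear mesh 96/32 = 3 → 533.69/3 = 177.9 RPM

178 RPM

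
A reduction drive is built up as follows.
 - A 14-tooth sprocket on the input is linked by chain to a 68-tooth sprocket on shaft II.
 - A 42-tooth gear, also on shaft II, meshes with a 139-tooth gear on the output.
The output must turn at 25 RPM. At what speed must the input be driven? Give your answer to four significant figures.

401.9 RPM

Overall ratio R = 4.8571 × 3.3095 = 16.075.
Required input speed = output speed × R = 25 × 16.075 = 401.87 RPM.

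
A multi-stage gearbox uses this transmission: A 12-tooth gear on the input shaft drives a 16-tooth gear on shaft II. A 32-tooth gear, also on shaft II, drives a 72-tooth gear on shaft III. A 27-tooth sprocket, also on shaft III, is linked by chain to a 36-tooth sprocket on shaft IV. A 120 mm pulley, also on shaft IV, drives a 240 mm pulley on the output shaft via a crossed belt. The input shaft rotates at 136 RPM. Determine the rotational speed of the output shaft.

17 RPM

the input shaft → shaft II (gear mesh, 16/12): 136 ÷ 1.3333 = 102 RPM
shaft II → shaft III (gear mesh, 72/32): 102 ÷ 2.25 = 45.333 RPM
shaft III → shaft IV (chain, 36/27): 45.333 ÷ 1.3333 = 34 RPM
shaft IV → the output shaft (belt, 240/120): 34 ÷ 2 = 17 RPM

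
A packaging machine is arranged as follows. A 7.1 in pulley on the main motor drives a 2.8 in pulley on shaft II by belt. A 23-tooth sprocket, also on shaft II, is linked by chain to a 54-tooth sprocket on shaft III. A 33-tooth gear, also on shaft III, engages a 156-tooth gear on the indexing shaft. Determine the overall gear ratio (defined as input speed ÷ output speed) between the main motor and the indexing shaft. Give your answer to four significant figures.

4.377

Each stage contributes driven/driver: belt 2.8/7.1 = 0.39437, chain 54/23 = 2.3478, gear mesh 156/33 = 4.7273.
Overall: 0.39437 × 2.3478 × 4.7273 = 4.377.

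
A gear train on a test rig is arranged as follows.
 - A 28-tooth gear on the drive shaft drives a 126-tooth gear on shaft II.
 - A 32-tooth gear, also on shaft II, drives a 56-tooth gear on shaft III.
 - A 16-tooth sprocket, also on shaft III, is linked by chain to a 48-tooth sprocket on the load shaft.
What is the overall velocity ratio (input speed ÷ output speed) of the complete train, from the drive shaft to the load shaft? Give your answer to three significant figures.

23.6

Each stage contributes driven/driver: gear mesh 126/28 = 4.5, gear mesh 56/32 = 1.75, chain 48/16 = 3.
Overall: 4.5 × 1.75 × 3 = 23.625.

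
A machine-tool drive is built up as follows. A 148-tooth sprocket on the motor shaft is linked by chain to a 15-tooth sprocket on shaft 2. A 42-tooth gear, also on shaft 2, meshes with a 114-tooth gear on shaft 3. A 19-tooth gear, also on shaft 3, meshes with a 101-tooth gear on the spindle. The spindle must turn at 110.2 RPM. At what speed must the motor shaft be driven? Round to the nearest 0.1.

Overall ratio R = 0.10135 × 2.7143 × 5.3158 = 1.4624.
Required input speed = output speed × R = 110.2 × 1.4624 = 161.15 RPM.

161.2 RPM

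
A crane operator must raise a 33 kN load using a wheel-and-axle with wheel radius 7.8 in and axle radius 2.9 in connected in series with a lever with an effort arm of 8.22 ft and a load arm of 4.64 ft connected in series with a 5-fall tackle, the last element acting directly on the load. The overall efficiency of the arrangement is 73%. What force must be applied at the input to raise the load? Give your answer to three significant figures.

1.90 kN

Wheel-and-axle MA = R/r = 7.8/2.9 = 2.6897.
Lever MA = effort arm / load arm = 8.22/4.64 = 1.7716.
Block-and-tackle MA = number of supporting rope parts = 5.
Combined ideal MA = 2.6897 × 1.7716 × 5 = 23.824.
Actual MA = 23.824 × 0.73 = 17.392.
Effort = load / actual MA = 33 / 17.392 = 1.8975 kN.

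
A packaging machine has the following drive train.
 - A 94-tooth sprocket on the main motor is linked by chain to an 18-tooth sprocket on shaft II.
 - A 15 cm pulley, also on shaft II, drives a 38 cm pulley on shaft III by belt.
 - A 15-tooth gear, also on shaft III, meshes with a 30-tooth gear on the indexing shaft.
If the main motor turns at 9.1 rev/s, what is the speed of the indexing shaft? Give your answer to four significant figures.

chain 18/94 = 0.19149 → 9.1/0.19149 = 47.522 rev/s
belt 38/15 = 2.5333 → 47.522/2.5333 = 18.759 rev/s
gear mesh 30/15 = 2 → 18.759/2 = 9.3794 rev/s

9.379 rev/s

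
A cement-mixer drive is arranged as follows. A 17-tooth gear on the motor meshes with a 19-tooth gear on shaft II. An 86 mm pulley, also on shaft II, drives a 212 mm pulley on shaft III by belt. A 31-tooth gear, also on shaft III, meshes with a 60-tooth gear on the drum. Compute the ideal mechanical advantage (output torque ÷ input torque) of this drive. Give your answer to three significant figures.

5.33

Each stage contributes driven/driver: gear mesh 19/17 = 1.1176, belt 212/86 = 2.4651, gear mesh 60/31 = 1.9355.
Overall: 1.1176 × 2.4651 × 1.9355 = 5.3325.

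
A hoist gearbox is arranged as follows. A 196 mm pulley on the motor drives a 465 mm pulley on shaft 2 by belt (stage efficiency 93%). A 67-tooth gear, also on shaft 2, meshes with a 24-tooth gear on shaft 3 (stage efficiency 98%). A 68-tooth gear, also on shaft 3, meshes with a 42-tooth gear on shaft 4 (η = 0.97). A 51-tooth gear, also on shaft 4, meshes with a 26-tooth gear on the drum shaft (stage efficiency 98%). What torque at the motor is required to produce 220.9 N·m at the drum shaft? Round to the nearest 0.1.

952.8 N·m

Overall ratio R = 2.3724 × 0.35821 × 0.61765 × 0.5098 = 0.26759; overall efficiency η = 0.93 × 0.98 × 0.97 × 0.98 = 0.8664.
Input torque = output torque / (R × η) = 220.9 / (0.26759 × 0.8664) = 952.82 N·m.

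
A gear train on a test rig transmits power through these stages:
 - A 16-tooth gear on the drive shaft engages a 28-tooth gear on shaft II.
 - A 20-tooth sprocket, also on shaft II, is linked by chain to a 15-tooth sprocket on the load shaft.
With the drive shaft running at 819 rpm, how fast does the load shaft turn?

gear mesh 28/16 = 1.75 → 819/1.75 = 468 rpm
chain 15/20 = 0.75 → 468/0.75 = 624 rpm

624 rpm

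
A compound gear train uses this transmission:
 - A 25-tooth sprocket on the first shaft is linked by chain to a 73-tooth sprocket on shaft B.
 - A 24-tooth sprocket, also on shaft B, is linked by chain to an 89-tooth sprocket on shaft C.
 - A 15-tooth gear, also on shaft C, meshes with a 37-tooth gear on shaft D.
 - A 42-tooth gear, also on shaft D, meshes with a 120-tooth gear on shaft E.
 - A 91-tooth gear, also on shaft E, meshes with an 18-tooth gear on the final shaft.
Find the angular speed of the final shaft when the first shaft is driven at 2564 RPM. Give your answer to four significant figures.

Chain: ratio = 73/25 = 2.92, so shaft B turns at 2564 / 2.92 = 878.08 RPM.
Chain: ratio = 89/24 = 3.7083, so shaft C turns at 878.08 / 3.7083 = 236.79 RPM.
Gear mesh: ratio = 37/15 = 2.4667, so shaft D turns at 236.79 / 2.4667 = 95.994 RPM.
Gear mesh: ratio = 120/42 = 2.8571, so shaft E turns at 95.994 / 2.8571 = 33.598 RPM.
Gear mesh: ratio = 18/91 = 0.1978, so the final shaft turns at 33.598 / 0.1978 = 169.86 RPM.

169.9 RPM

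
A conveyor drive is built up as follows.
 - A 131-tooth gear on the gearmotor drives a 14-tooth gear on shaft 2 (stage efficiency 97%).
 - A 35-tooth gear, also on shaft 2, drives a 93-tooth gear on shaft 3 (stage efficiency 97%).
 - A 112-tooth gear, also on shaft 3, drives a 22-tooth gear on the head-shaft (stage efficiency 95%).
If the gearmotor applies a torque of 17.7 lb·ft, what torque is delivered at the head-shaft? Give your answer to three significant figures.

0.883 lb·ft

gear mesh 14/131 = 0.10687 → τ = 17.7·0.10687·0.97 = 1.8349 lb·ft
gear mesh 93/35 = 2.6571 → τ = 1.8349·2.6571·0.97 = 4.7292 lb·ft
gear mesh 22/112 = 0.19643 → τ = 4.7292·0.19643·0.95 = 0.8825 lb·ft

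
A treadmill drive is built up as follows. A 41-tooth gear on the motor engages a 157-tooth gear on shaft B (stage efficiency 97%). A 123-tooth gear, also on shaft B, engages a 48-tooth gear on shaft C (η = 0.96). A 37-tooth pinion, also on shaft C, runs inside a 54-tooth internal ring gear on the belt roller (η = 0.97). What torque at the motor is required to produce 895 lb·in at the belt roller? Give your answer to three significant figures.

454 lb·in

Overall ratio R = 3.8293 × 0.39024 × 1.4595 = 2.1809; overall efficiency η = 0.97 × 0.96 × 0.97 = 0.9033.
Input torque = output torque / (R × η) = 895 / (2.1809 × 0.9033) = 454.32 lb·in.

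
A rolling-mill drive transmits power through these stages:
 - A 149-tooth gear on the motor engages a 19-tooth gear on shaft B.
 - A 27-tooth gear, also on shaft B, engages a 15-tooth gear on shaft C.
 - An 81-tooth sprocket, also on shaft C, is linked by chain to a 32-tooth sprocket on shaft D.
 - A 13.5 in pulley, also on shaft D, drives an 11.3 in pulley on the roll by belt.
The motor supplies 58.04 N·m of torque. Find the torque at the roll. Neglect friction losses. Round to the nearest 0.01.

1.36 N·m

After the gear mesh (19/149): 58.04 × 0.12752 = 7.4011 N·m
After the gear mesh (15/27): 7.4011 × 0.55556 = 4.1117 N·m
After the chain (32/81): 4.1117 × 0.39506 = 1.6244 N·m
After the belt (11.3/13.5): 1.6244 × 0.83704 = 1.3597 N·m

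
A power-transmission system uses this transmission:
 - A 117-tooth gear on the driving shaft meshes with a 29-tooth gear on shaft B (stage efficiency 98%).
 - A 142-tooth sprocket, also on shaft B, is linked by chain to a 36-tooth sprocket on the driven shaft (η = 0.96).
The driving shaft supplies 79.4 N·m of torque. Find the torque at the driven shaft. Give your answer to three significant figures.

After the gear mesh (29/117): 79.4 × 0.24786 × 0.98 = 19.287 N·m
After the chain (36/142): 19.287 × 0.25352 × 0.96 = 4.694 N·m

4.69 N·m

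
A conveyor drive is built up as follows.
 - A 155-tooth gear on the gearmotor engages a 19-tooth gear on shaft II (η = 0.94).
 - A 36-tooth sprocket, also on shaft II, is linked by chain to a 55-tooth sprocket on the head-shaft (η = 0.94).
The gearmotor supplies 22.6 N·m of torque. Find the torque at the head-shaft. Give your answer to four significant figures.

3.740 N·m

Gear mesh: ratio = 19/155 = 0.12258; torque at shaft II = 22.6 × 0.12258 × 0.94 = 2.6041 N·m.
Chain: ratio = 55/36 = 1.5278; torque at the head-shaft = 2.6041 × 1.5278 × 0.94 = 3.7398 N·m.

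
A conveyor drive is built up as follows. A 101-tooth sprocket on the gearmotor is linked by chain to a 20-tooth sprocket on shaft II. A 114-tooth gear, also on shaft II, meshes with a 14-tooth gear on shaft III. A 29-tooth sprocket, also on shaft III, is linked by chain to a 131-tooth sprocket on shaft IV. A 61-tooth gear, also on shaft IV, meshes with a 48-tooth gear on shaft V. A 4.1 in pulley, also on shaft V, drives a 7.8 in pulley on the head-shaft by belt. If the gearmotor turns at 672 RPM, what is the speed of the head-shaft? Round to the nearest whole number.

4086 RPM

Chain: ratio = 20/101 = 0.19802, so shaft II turns at 672 / 0.19802 = 3393.6 RPM.
Gear mesh: ratio = 14/114 = 0.12281, so shaft III turns at 3393.6 / 0.12281 = 27634 RPM.
Chain: ratio = 131/29 = 4.5172, so shaft IV turns at 27634 / 4.5172 = 6117.4 RPM.
Gear mesh: ratio = 48/61 = 0.78689, so shaft V turns at 6117.4 / 0.78689 = 7774.1 RPM.
Belt: ratio = 7.8/4.1 = 1.9024, so the head-shaft turns at 7774.1 / 1.9024 = 4086.4 RPM.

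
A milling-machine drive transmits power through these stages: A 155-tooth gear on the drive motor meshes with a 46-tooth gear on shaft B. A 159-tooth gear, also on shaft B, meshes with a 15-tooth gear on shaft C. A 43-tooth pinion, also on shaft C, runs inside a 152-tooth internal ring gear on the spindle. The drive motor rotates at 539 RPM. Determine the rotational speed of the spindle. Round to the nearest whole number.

5446 RPM

Gear mesh: ratio = 46/155 = 0.29677, so shaft B turns at 539 / 0.29677 = 1816.2 RPM.
Gear mesh: ratio = 15/159 = 0.09434, so shaft C turns at 1816.2 / 0.09434 = 19252 RPM.
Internal gear: ratio = 152/43 = 3.5349, so the spindle turns at 19252 / 3.5349 = 5446.2 RPM.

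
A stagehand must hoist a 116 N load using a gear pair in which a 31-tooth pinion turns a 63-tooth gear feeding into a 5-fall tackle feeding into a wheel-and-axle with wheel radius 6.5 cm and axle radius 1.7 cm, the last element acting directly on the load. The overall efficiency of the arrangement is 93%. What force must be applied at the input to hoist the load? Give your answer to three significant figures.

Gear pair MA = 63/31 = 2.0323.
Block-and-tackle MA = number of supporting rope parts = 5.
Wheel-and-axle MA = R/r = 6.5/1.7 = 3.8235.
Combined ideal MA = 2.0323 × 5 × 3.8235 = 38.852.
Actual MA = 38.852 × 0.93 = 36.132.
Effort = load / actual MA = 116 / 36.132 = 3.2104 N.

3.21 N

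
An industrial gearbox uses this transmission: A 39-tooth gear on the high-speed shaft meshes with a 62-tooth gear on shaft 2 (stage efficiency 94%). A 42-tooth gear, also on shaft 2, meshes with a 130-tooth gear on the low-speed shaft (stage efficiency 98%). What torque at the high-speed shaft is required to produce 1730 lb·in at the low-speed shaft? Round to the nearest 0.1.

381.7 lb·in

Overall ratio R = 1.5897 × 3.0952 = 4.9206; overall efficiency η = 0.94 × 0.98 = 0.9212.
Input torque = output torque / (R × η) = 1730 / (4.9206 × 0.9212) = 381.66 lb·in.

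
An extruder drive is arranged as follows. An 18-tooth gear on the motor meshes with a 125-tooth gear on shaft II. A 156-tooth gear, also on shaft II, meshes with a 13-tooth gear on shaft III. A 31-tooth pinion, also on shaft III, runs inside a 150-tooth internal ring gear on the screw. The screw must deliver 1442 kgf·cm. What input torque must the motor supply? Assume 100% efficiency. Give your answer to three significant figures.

Overall ratio R = 6.9444 × 0.083333 × 4.8387 = 2.8002.
Input torque = output torque / R = 1442 / 2.8002 = 514.97 kgf·cm.

515 kgf·cm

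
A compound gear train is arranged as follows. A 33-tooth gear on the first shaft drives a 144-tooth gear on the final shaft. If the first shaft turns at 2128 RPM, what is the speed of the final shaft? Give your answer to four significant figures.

gear mesh 144/33 = 4.3636 → 2128/4.3636 = 487.67 RPM

487.7 RPM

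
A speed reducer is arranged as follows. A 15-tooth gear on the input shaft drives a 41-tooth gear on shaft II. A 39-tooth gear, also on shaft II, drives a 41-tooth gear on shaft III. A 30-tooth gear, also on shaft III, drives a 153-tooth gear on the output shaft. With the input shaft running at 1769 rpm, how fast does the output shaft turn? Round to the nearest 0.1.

120.7 rpm

the input shaft → shaft II (gear mesh, 41/15): 1769 ÷ 2.7333 = 647.2 rpm
shaft II → shaft III (gear mesh, 41/39): 647.2 ÷ 1.0513 = 615.62 rpm
shaft III → the output shaft (gear mesh, 153/30): 615.62 ÷ 5.1 = 120.71 rpm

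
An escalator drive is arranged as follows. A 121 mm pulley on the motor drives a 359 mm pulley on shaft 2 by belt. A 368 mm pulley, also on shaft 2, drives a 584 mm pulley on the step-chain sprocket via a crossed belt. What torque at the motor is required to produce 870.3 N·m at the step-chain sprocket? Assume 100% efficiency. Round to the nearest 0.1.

Overall ratio R = 2.9669 × 1.587 = 4.7084.
Input torque = output torque / R = 870.3 / 4.7084 = 184.84 N·m.

184.8 N·m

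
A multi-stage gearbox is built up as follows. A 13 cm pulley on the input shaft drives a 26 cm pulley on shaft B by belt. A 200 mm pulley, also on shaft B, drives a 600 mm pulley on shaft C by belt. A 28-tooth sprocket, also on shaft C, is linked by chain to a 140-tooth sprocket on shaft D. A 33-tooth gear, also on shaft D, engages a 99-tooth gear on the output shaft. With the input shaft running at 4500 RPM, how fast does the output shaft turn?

Belt: ratio = 26/13 = 2, so shaft B turns at 4500 / 2 = 2250 RPM.
Belt: ratio = 600/200 = 3, so shaft C turns at 2250 / 3 = 750 RPM.
Chain: ratio = 140/28 = 5, so shaft D turns at 750 / 5 = 150 RPM.
Gear mesh: ratio = 99/33 = 3, so the output shaft turns at 150 / 3 = 50 RPM.

50 RPM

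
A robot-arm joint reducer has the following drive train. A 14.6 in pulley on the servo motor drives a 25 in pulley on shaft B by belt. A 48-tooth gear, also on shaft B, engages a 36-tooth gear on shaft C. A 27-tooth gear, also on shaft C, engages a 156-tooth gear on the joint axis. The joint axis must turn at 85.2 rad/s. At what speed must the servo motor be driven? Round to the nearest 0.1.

632.2 rad/s

Overall ratio R = 1.7123 × 0.75 × 5.7778 = 7.4201.
Required input speed = output speed × R = 85.2 × 7.4201 = 632.19 rad/s.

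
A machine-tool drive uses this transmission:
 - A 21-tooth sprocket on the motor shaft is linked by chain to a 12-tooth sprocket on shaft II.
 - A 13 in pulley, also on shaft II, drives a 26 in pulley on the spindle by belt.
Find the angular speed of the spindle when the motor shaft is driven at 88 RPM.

77 RPM

chain 12/21 = 0.57143 → 88/0.57143 = 154 RPM
belt 26/13 = 2 → 154/2 = 77 RPM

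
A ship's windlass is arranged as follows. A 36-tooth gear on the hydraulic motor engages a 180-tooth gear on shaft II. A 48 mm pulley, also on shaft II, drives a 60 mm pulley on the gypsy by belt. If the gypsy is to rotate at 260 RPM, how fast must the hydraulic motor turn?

1625 RPM

Overall ratio R = 5 × 1.25 = 6.25.
Required input speed = output speed × R = 260 × 6.25 = 1625 RPM.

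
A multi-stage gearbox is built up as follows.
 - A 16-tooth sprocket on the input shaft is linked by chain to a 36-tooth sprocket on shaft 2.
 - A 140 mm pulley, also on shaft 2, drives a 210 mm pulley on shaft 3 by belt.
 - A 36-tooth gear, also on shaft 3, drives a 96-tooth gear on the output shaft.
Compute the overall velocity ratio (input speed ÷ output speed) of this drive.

Each stage contributes driven/driver: chain 36/16 = 2.25, belt 210/140 = 1.5, gear mesh 96/36 = 2.6667.
Overall: 2.25 × 1.5 × 2.6667 = 9.

9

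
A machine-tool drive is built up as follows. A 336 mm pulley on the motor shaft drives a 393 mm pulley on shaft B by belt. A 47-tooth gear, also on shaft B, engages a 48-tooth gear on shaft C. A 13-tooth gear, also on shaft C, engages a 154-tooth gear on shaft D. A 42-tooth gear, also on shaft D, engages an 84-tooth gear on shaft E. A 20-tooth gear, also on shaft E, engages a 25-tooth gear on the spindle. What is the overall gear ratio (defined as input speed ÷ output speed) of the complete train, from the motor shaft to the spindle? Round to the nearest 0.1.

35.4

Each stage contributes driven/driver: belt 393/336 = 1.1696, gear mesh 48/47 = 1.0213, gear mesh 154/13 = 11.846, gear mesh 84/42 = 2, gear mesh 25/20 = 1.25.
Overall: 1.1696 × 1.0213 × 11.846 × 2 × 1.25 = 35.376.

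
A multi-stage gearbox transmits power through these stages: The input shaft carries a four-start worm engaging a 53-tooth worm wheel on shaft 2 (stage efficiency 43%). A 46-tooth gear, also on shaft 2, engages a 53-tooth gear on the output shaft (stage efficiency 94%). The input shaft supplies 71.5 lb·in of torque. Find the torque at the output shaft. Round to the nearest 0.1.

worm 53/4 = 13.25 → τ = 71.5·13.25·0.43 = 407.37 lb·in
gear mesh 53/46 = 1.1522 → τ = 407.37·1.1522·0.94 = 441.2 lb·in

441.2 lb·in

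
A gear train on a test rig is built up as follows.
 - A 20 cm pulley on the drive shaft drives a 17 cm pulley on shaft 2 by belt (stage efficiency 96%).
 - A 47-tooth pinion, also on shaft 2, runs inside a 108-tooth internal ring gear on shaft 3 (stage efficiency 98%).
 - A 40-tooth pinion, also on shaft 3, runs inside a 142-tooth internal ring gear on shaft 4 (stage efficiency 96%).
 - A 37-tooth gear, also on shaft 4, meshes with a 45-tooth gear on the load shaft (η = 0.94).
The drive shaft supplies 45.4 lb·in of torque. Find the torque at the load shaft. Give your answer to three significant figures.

Belt: ratio = 17/20 = 0.85; torque at shaft 2 = 45.4 × 0.85 × 0.96 = 37.046 lb·in.
Internal gear: ratio = 108/47 = 2.2979; torque at shaft 3 = 37.046 × 2.2979 × 0.98 = 83.425 lb·in.
Internal gear: ratio = 142/40 = 3.55; torque at shaft 4 = 83.425 × 3.55 × 0.96 = 284.31 lb·in.
Gear mesh: ratio = 45/37 = 1.2162; torque at the load shaft = 284.31 × 1.2162 × 0.94 = 325.04 lb·in.

325 lb·in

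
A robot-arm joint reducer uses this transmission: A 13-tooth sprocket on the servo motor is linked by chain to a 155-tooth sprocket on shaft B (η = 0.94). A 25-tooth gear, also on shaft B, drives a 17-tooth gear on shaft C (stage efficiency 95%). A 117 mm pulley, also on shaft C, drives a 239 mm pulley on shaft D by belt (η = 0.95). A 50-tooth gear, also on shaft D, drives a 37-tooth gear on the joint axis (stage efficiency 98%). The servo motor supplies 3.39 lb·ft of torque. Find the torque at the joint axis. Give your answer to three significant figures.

chain 155/13 = 11.923 → τ = 3.39·11.923·0.94 = 37.994 lb·ft
gear mesh 17/25 = 0.68 → τ = 37.994·0.68·0.95 = 24.544 lb·ft
belt 239/117 = 2.0427 → τ = 24.544·2.0427·0.95 = 47.63 lb·ft
gear mesh 37/50 = 0.74 → τ = 47.63·0.74·0.98 = 34.542 lb·ft

34.5 lb·ft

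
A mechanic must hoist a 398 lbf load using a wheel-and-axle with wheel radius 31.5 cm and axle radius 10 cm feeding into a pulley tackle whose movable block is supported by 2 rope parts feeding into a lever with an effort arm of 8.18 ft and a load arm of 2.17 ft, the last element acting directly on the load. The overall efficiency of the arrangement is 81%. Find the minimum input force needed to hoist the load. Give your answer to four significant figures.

20.69 lbf

Wheel-and-axle MA = R/r = 31.5/10 = 3.15.
Block-and-tackle MA = number of supporting rope parts = 2.
Lever MA = effort arm / load arm = 8.18/2.17 = 3.7696.
Combined ideal MA = 3.15 × 2 × 3.7696 = 23.748.
Actual MA = 23.748 × 0.81 = 19.236.
Effort = load / actual MA = 398 / 19.236 = 20.69 lbf.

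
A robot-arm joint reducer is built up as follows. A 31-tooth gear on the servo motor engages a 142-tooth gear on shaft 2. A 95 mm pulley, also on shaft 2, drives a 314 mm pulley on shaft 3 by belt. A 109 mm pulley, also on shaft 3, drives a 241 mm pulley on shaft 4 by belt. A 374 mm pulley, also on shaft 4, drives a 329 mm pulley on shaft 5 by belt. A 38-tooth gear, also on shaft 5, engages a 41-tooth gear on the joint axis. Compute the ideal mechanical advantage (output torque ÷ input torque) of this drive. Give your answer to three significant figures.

31.8

Each stage contributes driven/driver: gear mesh 142/31 = 4.5806, belt 314/95 = 3.3053, belt 241/109 = 2.211, belt 329/374 = 0.87968, gear mesh 41/38 = 1.0789.
Overall: 4.5806 × 3.3053 × 2.211 × 0.87968 × 1.0789 = 31.772.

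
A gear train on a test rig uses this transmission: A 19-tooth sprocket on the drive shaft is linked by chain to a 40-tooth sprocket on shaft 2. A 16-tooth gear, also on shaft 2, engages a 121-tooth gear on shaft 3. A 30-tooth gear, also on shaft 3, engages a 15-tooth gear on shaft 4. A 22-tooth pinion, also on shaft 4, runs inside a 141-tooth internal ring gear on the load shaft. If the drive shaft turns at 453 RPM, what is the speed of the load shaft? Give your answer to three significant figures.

8.88 RPM

Chain: ratio = 40/19 = 2.1053, so shaft 2 turns at 453 / 2.1053 = 215.18 RPM.
Gear mesh: ratio = 121/16 = 7.5625, so shaft 3 turns at 215.18 / 7.5625 = 28.453 RPM.
Gear mesh: ratio = 15/30 = 0.5, so shaft 4 turns at 28.453 / 0.5 = 56.906 RPM.
Internal gear: ratio = 141/22 = 6.4091, so the load shaft turns at 56.906 / 6.4091 = 8.8789 RPM.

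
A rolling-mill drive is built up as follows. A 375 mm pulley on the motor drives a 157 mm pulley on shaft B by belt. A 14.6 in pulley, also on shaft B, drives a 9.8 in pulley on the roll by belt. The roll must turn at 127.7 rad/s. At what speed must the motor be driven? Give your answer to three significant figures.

Overall ratio R = 0.41867 × 0.67123 = 0.28102.
Required input speed = output speed × R = 127.7 × 0.28102 = 35.887 rad/s.

35.9 rad/s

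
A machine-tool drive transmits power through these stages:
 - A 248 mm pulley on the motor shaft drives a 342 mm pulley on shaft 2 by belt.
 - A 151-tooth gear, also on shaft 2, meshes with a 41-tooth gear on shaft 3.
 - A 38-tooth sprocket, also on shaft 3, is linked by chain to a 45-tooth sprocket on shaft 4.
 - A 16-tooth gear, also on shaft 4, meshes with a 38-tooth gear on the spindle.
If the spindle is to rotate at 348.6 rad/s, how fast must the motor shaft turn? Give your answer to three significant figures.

367 rad/s

Overall ratio R = 1.379 × 0.27152 × 1.1842 × 2.375 = 1.0531.
Required input speed = output speed × R = 348.6 × 1.0531 = 367.11 rad/s.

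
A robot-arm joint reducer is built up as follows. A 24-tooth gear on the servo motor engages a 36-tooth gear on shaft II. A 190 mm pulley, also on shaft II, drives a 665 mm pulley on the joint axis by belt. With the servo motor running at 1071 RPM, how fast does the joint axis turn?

gear mesh 36/24 = 1.5 → 1071/1.5 = 714 RPM
belt 665/190 = 3.5 → 714/3.5 = 204 RPM

204 RPM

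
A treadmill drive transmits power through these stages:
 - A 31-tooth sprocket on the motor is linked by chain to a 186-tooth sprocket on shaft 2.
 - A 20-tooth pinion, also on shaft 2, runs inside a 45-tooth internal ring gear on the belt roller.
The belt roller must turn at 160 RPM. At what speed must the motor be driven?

2160 RPM

Overall ratio R = 6 × 2.25 = 13.5.
Required input speed = output speed × R = 160 × 13.5 = 2160 RPM.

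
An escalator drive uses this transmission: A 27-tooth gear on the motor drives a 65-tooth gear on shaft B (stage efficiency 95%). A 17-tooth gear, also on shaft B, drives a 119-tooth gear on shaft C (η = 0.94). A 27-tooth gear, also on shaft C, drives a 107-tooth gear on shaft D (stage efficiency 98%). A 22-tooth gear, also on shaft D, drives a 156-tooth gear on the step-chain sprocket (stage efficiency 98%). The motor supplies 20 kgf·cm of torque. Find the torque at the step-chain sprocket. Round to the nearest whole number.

Gear mesh: ratio = 65/27 = 2.4074; torque at shaft B = 20 × 2.4074 × 0.95 = 45.741 kgf·cm.
Gear mesh: ratio = 119/17 = 7; torque at shaft C = 45.741 × 7 × 0.94 = 300.97 kgf·cm.
Gear mesh: ratio = 107/27 = 3.963; torque at shaft D = 300.97 × 3.963 × 0.98 = 1168.9 kgf·cm.
Gear mesh: ratio = 156/22 = 7.0909; torque at the step-chain sprocket = 1168.9 × 7.0909 × 0.98 = 8122.8 kgf·cm.

8123 kgf·cm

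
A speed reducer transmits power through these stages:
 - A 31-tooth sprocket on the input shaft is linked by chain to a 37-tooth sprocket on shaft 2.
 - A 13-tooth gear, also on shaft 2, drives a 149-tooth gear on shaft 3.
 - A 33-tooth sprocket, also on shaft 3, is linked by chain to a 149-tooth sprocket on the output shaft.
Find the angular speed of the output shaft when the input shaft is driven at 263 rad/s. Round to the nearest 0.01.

4.26 rad/s

chain 37/31 = 1.1935 → 263/1.1935 = 220.35 rad/s
gear mesh 149/13 = 11.462 → 220.35/11.462 = 19.225 rad/s
chain 149/33 = 4.5152 → 19.225/4.5152 = 4.2579 rad/s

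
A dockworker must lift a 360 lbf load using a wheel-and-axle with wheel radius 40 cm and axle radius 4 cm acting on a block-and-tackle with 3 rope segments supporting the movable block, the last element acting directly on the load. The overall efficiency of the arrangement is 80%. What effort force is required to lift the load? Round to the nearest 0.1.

Wheel-and-axle MA = R/r = 40/4 = 10.
Block-and-tackle MA = number of supporting rope parts = 3.
Combined ideal MA = 10 × 3 = 30.
Actual MA = 30 × 0.80 = 24.
Effort = load / actual MA = 360 / 24 = 15 lbf.

15.0 lbf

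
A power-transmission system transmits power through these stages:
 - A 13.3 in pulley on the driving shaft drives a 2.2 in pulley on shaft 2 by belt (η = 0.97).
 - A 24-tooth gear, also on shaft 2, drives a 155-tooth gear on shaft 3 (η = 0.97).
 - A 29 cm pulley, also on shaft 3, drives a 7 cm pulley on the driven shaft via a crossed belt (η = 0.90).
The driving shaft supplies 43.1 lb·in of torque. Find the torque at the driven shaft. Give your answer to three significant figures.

After the belt (2.2/13.3): 43.1 × 0.16541 × 0.97 = 6.9154 lb·in
After the gear mesh (155/24): 6.9154 × 6.4583 × 0.97 = 43.322 lb·in
After the belt (7/29): 43.322 × 0.24138 × 0.90 = 9.4114 lb·in

9.41 lb·in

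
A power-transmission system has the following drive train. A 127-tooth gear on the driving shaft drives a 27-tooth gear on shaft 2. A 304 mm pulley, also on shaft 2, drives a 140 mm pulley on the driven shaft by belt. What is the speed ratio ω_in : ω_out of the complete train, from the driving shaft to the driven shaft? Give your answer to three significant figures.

0.0979

Each stage contributes driven/driver: gear mesh 27/127 = 0.2126, belt 140/304 = 0.46053.
Overall: 0.2126 × 0.46053 = 0.097907.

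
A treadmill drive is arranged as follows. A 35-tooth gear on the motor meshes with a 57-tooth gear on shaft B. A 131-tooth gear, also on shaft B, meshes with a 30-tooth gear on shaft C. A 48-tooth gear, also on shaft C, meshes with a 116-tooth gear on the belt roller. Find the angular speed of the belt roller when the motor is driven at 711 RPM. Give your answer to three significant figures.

Gear mesh: ratio = 57/35 = 1.6286, so shaft B turns at 711 / 1.6286 = 436.58 RPM.
Gear mesh: ratio = 30/131 = 0.22901, so shaft C turns at 436.58 / 0.22901 = 1906.4 RPM.
Gear mesh: ratio = 116/48 = 2.4167, so the belt roller turns at 1906.4 / 2.4167 = 788.85 RPM.

789 RPM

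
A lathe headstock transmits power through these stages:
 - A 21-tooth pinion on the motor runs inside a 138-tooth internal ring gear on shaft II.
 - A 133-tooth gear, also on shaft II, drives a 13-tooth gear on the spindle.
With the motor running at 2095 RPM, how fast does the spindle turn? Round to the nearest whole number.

the motor → shaft II (internal gear, 138/21): 2095 ÷ 6.5714 = 318.8 RPM
shaft II → the spindle (gear mesh, 13/133): 318.8 ÷ 0.097744 = 3261.6 RPM

3262 RPM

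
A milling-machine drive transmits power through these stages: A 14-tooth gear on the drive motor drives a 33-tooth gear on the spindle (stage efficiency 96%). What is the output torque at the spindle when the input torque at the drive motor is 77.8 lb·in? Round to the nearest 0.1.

176.1 lb·in

Gear mesh: ratio = 33/14 = 2.3571; torque at the spindle = 77.8 × 2.3571 × 0.96 = 176.05 lb·in.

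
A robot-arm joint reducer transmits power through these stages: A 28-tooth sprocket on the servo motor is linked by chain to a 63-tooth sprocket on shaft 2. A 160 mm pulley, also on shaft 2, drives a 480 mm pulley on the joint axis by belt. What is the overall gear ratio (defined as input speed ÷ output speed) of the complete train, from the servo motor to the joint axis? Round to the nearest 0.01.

Each stage contributes driven/driver: chain 63/28 = 2.25, belt 480/160 = 3.
Overall: 2.25 × 3 = 6.75.

6.75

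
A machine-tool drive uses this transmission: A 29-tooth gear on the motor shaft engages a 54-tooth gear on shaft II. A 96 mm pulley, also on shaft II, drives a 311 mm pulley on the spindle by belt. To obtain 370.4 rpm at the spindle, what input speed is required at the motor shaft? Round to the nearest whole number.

Overall ratio R = 1.8621 × 3.2396 = 6.0323.
Required input speed = output speed × R = 370.4 × 6.0323 = 2234.4 rpm.

2234 rpm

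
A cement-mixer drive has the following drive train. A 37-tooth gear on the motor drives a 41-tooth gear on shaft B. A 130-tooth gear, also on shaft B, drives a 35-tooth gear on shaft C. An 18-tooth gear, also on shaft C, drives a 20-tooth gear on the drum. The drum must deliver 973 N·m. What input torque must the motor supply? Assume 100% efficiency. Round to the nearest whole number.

Overall ratio R = 1.1081 × 0.26923 × 1.1111 = 0.33149.
Input torque = output torque / R = 973 / 0.33149 = 2935.3 N·m.

2935 N·m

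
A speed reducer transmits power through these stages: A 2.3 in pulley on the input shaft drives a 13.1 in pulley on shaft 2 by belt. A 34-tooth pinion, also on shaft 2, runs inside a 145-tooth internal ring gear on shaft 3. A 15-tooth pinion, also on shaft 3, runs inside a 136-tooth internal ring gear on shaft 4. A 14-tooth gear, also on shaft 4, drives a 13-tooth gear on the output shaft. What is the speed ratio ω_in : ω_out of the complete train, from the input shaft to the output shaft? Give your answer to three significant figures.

Each stage contributes driven/driver: belt 13.1/2.3 = 5.6957, internal gear 145/34 = 4.2647, internal gear 136/15 = 9.0667, gear mesh 13/14 = 0.92857.
Overall: 5.6957 × 4.2647 × 9.0667 × 0.92857 = 204.5.

205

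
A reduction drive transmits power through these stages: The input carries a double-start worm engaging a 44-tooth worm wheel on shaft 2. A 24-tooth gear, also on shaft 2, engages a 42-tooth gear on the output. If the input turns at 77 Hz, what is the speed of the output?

worm 44/2 = 22 → 77/22 = 3.5 Hz
gear mesh 42/24 = 1.75 → 3.5/1.75 = 2 Hz

2 Hz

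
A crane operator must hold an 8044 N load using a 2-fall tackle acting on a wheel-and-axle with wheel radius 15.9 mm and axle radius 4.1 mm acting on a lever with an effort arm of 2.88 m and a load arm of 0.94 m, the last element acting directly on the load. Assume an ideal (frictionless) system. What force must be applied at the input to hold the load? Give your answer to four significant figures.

Block-and-tackle MA = number of supporting rope parts = 2.
Wheel-and-axle MA = R/r = 15.9/4.1 = 3.878.
Lever MA = effort arm / load arm = 2.88/0.94 = 3.0638.
Combined ideal MA = 2 × 3.878 × 3.0638 = 23.763.
Effort = load / MA = 8044 / 23.763 = 338.5 N.

338.5 N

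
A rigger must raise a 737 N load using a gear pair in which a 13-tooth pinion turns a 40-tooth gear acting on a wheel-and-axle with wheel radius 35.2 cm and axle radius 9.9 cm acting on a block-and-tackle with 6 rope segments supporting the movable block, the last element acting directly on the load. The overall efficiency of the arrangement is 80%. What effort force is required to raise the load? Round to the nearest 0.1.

Gear pair MA = 40/13 = 3.0769.
Wheel-and-axle MA = R/r = 35.2/9.9 = 3.5556.
Block-and-tackle MA = number of supporting rope parts = 6.
Combined ideal MA = 3.0769 × 3.5556 × 6 = 65.641.
Actual MA = 65.641 × 0.80 = 52.513.
Effort = load / actual MA = 737 / 52.513 = 14.035 N.

14.0 N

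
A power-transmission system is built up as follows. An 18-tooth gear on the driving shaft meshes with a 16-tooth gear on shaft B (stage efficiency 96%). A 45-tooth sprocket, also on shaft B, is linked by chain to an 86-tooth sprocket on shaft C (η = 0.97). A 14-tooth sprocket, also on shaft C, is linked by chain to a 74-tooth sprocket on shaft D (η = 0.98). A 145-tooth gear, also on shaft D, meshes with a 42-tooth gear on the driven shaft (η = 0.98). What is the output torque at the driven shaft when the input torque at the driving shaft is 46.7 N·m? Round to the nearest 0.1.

108.6 N·m

gear mesh 16/18 = 0.88889 → τ = 46.7·0.88889·0.96 = 39.851 N·m
chain 86/45 = 1.9111 → τ = 39.851·1.9111·0.97 = 73.874 N·m
chain 74/14 = 5.2857 → τ = 73.874·5.2857·0.98 = 382.67 N·m
gear mesh 42/145 = 0.28966 → τ = 382.67·0.28966·0.98 = 108.63 N·m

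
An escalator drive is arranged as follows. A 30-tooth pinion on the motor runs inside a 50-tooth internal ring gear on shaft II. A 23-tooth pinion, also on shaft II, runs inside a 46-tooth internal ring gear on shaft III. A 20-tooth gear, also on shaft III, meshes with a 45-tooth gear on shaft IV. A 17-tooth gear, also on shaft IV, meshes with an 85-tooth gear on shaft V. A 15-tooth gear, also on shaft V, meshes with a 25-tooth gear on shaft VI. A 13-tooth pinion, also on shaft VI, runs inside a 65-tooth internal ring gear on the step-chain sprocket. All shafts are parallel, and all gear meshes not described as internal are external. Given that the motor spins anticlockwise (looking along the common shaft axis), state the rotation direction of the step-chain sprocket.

clockwise

the motor → shaft II: internal mesh, same direction → CCW.
shaft II → shaft III: internal mesh, same direction → CCW.
shaft III → shaft IV: external mesh, 1 reversal → CW.
shaft IV → shaft V: external mesh, 1 reversal → CCW.
shaft V → shaft VI: external mesh, 1 reversal → CW.
shaft VI → the step-chain sprocket: internal mesh, same direction → CW.
3 reversals in total — an odd number — so the step-chain sprocket turns opposite to the motor.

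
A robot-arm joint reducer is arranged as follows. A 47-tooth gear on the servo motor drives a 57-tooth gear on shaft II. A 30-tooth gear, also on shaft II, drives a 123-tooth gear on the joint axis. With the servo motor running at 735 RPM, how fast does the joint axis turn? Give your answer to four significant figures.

Gear mesh: ratio = 57/47 = 1.2128, so shaft II turns at 735 / 1.2128 = 606.05 RPM.
Gear mesh: ratio = 123/30 = 4.1, so the joint axis turns at 606.05 / 4.1 = 147.82 RPM.

147.8 RPM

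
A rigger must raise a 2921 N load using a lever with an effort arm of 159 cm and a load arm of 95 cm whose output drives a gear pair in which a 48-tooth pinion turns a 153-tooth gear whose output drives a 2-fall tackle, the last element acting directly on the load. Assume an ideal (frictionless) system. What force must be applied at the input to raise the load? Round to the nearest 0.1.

273.8 N

Lever MA = effort arm / load arm = 159/95 = 1.6737.
Gear pair MA = 153/48 = 3.1875.
Block-and-tackle MA = number of supporting rope parts = 2.
Combined ideal MA = 1.6737 × 3.1875 × 2 = 10.67.
Effort = load / MA = 2921 / 10.67 = 273.76 N.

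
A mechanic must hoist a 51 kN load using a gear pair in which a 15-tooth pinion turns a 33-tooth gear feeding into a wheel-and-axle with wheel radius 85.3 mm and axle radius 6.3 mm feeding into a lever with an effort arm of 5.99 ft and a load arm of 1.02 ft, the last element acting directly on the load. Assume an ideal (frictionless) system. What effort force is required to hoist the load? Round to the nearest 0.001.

Gear pair MA = 33/15 = 2.2.
Wheel-and-axle MA = R/r = 85.3/6.3 = 13.54.
Lever MA = effort arm / load arm = 5.99/1.02 = 5.8725.
Combined ideal MA = 2.2 × 13.54 × 5.8725 = 174.93.
Effort = load / MA = 51 / 174.93 = 0.29155 kN.

0.292 kN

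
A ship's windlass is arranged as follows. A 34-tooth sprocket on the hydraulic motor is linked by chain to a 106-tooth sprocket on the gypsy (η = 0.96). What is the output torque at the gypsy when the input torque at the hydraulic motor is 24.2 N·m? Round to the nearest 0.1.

72.4 N·m

After the chain (106/34): 24.2 × 3.1176 × 0.96 = 72.429 N·m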